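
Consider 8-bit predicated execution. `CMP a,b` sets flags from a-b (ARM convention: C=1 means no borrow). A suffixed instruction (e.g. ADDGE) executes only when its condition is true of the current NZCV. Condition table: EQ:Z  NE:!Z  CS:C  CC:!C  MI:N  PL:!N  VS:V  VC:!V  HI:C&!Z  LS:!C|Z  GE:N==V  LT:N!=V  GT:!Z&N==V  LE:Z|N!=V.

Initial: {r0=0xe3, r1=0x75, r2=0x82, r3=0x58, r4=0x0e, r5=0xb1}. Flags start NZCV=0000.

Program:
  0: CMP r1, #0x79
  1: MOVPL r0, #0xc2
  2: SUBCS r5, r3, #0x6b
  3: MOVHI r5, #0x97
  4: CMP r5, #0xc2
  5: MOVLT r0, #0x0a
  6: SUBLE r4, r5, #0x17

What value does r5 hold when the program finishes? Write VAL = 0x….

[0] flags=1000 → (cmp)
[1] flags=1000 PL?F → skip
[2] flags=1000 CS?F → skip
[3] flags=1000 HI?F → skip
[4] flags=1000 → (cmp)
[5] flags=1000 LT?T → r0=0x0a
[6] flags=1000 LE?T → r4=0x9a

VAL = 0xb1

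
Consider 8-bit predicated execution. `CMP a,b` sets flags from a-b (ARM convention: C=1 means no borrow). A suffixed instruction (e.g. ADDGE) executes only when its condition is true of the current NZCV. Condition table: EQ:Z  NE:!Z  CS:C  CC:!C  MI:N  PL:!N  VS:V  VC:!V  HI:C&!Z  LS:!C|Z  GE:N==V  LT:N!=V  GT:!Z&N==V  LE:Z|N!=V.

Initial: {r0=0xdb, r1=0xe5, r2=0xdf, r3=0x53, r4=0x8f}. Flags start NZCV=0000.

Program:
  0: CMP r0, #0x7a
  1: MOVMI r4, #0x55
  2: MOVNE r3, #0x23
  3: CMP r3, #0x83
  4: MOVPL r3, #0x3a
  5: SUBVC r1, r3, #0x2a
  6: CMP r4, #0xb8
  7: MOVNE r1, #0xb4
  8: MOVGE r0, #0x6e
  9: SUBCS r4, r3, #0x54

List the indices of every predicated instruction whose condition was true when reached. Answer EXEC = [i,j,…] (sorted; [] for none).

0: ✓ CMP  NZCV=0011
1: · MOVMI
2: ✓ MOVNE  r3←0x23
3: ✓ CMP  NZCV=1001
4: · MOVPL
5: · SUBVC
6: ✓ CMP  NZCV=1000
7: ✓ MOVNE  r1←0xb4
8: · MOVGE
9: · SUBCS

EXEC = [2,7]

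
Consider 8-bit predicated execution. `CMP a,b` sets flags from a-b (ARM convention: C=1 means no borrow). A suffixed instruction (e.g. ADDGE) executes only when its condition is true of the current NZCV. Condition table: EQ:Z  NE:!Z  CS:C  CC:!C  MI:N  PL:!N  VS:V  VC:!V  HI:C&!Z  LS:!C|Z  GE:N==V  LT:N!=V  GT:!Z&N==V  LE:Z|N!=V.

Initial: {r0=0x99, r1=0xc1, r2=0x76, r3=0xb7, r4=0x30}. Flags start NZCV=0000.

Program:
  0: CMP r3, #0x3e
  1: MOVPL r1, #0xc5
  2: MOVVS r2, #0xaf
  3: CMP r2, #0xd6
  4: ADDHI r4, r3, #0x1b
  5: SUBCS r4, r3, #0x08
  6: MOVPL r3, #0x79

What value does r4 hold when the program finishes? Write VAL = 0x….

[0] flags=0011 → (cmp)
[1] flags=0011 PL?T → r1=0xc5
[2] flags=0011 VS?T → r2=0xaf
[3] flags=1000 → (cmp)
[4] flags=1000 HI?F → skip
[5] flags=1000 CS?F → skip
[6] flags=1000 PL?F → skip

VAL = 0x30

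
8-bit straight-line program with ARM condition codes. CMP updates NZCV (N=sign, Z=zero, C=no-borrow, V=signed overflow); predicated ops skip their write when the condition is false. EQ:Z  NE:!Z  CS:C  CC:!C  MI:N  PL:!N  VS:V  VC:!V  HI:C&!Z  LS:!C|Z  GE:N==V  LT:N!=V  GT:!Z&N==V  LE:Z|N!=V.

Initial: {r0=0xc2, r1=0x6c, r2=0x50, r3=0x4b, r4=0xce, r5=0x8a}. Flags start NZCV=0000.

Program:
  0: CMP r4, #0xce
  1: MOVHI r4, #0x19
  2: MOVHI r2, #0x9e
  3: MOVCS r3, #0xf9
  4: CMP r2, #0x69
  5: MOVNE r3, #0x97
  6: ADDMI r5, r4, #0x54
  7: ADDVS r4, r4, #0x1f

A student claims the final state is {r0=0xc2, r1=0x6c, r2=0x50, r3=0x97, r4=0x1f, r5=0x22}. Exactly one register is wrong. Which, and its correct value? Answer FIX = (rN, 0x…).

[0] flags=0110 → (cmp)
[1] flags=0110 HI?F → skip
[2] flags=0110 HI?F → skip
[3] flags=0110 CS?T → r3=0xf9
[4] flags=1000 → (cmp)
[5] flags=1000 NE?T → r3=0x97
[6] flags=1000 MI?T → r5=0x22
[7] flags=1000 VS?F → skip

FIX = (r4, 0xce)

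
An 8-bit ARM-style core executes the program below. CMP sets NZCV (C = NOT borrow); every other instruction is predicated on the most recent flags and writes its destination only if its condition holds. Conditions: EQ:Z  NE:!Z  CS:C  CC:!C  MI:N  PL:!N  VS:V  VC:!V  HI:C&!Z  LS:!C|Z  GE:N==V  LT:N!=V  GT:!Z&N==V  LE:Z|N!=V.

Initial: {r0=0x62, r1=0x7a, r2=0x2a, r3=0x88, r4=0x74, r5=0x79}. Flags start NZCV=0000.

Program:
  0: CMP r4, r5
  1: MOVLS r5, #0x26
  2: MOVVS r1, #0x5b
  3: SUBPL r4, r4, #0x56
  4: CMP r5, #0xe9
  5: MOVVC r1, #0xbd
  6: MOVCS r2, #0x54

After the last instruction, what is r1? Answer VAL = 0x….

0: ✓ CMP  NZCV=1000
1: ✓ MOVLS  r5←0x26
2: · MOVVS
3: · SUBPL
4: ✓ CMP  NZCV=0000
5: ✓ MOVVC  r1←0xbd
6: · MOVCS

VAL = 0xbd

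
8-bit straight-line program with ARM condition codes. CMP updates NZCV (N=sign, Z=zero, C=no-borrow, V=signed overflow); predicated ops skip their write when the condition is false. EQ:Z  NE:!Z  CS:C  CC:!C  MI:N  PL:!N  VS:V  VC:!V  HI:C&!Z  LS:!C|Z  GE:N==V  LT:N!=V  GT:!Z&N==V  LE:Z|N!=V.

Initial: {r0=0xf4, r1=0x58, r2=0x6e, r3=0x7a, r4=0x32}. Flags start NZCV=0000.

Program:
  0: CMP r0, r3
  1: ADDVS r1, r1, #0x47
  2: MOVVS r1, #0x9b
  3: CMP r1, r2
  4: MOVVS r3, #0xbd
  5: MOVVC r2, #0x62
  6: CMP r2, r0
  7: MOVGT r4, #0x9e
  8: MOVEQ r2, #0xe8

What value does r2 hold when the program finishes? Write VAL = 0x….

VAL = 0x6e

[0] flags=0011 → (cmp)
[1] flags=0011 VS?T → r1=0x9f
[2] flags=0011 VS?T → r1=0x9b
[3] flags=0011 → (cmp)
[4] flags=0011 VS?T → r3=0xbd
[5] flags=0011 VC?F → skip
[6] flags=0000 → (cmp)
[7] flags=0000 GT?T → r4=0x9e
[8] flags=0000 EQ?F → skip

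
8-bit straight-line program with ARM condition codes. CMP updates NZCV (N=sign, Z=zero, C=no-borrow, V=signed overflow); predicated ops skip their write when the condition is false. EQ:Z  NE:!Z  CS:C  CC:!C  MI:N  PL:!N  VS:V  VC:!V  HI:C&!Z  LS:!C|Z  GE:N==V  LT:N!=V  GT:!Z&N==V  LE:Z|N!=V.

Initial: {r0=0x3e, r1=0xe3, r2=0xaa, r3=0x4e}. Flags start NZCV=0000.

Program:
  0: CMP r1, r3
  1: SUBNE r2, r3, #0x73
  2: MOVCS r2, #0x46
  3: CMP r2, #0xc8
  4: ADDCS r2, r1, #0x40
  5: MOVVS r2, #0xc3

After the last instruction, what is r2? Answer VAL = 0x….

VAL = 0x46

0: ✓ CMP  NZCV=1010
1: ✓ SUBNE  r2←0xdb
2: ✓ MOVCS  r2←0x46
3: ✓ CMP  NZCV=0000
4: · ADDCS
5: · MOVVS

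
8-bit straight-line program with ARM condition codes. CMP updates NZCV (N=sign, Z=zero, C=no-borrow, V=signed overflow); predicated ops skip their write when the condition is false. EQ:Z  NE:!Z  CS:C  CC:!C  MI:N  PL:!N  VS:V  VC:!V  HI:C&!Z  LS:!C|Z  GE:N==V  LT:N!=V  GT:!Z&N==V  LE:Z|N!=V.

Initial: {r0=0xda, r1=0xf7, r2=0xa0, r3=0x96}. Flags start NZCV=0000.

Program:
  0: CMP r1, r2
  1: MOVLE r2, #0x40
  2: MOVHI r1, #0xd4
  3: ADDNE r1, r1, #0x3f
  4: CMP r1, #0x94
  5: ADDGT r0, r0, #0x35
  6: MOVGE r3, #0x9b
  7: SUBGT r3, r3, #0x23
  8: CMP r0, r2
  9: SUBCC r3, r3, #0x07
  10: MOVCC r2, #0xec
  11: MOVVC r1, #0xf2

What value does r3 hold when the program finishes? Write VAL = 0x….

VAL = 0x71

[0] flags=0010 → (cmp)
[1] flags=0010 LE?F → skip
[2] flags=0010 HI?T → r1=0xd4
[3] flags=0010 NE?T → r1=0x13
[4] flags=0000 → (cmp)
[5] flags=0000 GT?T → r0=0x0f
[6] flags=0000 GE?T → r3=0x9b
[7] flags=0000 GT?T → r3=0x78
[8] flags=0000 → (cmp)
[9] flags=0000 CC?T → r3=0x71
[10] flags=0000 CC?T → r2=0xec
[11] flags=0000 VC?T → r1=0xf2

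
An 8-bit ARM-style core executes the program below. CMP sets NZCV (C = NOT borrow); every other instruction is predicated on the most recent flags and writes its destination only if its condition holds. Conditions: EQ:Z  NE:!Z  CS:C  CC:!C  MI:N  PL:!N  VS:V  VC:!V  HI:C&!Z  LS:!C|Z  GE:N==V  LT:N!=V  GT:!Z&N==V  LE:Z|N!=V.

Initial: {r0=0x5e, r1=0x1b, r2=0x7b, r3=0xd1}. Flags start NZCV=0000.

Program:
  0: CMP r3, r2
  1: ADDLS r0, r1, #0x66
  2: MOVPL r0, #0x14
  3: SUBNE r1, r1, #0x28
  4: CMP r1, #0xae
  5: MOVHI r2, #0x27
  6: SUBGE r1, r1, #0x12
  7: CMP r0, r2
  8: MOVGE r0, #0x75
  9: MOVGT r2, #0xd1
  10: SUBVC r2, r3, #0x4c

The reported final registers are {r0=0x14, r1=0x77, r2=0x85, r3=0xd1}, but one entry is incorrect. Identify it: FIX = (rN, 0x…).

FIX = (r1, 0xe1)

[0] flags=0011 → (cmp)
[1] flags=0011 LS?F → skip
[2] flags=0011 PL?T → r0=0x14
[3] flags=0011 NE?T → r1=0xf3
[4] flags=0010 → (cmp)
[5] flags=0010 HI?T → r2=0x27
[6] flags=0010 GE?T → r1=0xe1
[7] flags=1000 → (cmp)
[8] flags=1000 GE?F → skip
[9] flags=1000 GT?F → skip
[10] flags=1000 VC?T → r2=0x85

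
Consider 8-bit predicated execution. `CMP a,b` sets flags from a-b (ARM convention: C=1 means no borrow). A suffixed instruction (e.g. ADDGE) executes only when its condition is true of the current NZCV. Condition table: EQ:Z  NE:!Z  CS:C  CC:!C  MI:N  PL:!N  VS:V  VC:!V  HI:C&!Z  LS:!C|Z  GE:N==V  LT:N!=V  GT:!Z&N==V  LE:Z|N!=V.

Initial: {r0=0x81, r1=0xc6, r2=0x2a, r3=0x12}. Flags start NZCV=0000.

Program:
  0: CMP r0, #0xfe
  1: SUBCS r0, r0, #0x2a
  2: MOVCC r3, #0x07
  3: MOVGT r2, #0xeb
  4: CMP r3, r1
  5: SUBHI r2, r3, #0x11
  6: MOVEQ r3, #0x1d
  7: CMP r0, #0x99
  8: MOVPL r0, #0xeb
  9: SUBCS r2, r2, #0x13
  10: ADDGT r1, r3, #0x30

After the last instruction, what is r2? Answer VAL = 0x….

0: ✓ CMP  NZCV=1000
1: · SUBCS
2: ✓ MOVCC  r3←0x07
3: · MOVGT
4: ✓ CMP  NZCV=0000
5: · SUBHI
6: · MOVEQ
7: ✓ CMP  NZCV=1000
8: · MOVPL
9: · SUBCS
10: · ADDGT

VAL = 0x2a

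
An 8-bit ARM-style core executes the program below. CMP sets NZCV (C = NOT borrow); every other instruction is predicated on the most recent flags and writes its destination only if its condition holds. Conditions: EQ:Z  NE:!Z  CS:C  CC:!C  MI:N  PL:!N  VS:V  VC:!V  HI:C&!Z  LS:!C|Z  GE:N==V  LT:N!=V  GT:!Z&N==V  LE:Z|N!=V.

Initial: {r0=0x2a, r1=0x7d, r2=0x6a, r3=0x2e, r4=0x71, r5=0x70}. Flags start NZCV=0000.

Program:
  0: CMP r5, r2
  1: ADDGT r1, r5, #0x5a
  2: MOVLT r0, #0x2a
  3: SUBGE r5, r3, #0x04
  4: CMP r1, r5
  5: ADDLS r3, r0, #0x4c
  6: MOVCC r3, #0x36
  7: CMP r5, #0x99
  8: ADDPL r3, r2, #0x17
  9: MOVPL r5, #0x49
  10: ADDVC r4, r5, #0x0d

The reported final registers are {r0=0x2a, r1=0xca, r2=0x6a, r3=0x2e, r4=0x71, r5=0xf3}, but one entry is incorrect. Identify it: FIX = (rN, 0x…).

0: ✓ CMP  NZCV=0010
1: ✓ ADDGT  r1←0xca
2: · MOVLT
3: ✓ SUBGE  r5←0x2a
4: ✓ CMP  NZCV=1010
5: · ADDLS
6: · MOVCC
7: ✓ CMP  NZCV=1001
8: · ADDPL
9: · MOVPL
10: · ADDVC

FIX = (r5, 0x2a)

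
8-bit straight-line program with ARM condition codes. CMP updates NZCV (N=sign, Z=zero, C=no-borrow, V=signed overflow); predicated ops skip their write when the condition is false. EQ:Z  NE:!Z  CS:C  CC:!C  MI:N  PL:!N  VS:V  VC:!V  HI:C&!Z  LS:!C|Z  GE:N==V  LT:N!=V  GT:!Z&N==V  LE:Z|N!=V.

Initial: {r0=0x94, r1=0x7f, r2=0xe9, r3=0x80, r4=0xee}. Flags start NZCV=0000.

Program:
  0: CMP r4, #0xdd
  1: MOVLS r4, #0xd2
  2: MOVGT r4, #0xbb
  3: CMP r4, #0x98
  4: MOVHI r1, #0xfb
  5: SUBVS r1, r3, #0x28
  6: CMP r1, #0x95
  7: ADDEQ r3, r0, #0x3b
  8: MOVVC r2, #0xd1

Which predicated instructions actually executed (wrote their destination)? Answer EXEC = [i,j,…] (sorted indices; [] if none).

EXEC = [2,4,8]

0: ✓ CMP  NZCV=0010
1: · MOVLS
2: ✓ MOVGT  r4←0xbb
3: ✓ CMP  NZCV=0010
4: ✓ MOVHI  r1←0xfb
5: · SUBVS
6: ✓ CMP  NZCV=0010
7: · ADDEQ
8: ✓ MOVVC  r2←0xd1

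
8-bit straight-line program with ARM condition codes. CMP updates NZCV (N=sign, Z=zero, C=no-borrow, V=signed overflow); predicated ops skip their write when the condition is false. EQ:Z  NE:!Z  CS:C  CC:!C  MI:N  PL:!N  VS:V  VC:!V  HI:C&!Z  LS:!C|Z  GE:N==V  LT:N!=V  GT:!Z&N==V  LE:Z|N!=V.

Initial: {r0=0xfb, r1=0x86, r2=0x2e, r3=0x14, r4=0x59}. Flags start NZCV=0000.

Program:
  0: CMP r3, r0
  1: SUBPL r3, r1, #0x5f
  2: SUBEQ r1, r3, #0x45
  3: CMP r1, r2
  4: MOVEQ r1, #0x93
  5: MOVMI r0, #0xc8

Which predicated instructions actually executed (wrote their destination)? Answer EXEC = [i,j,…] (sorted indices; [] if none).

0: ✓ CMP  NZCV=0000
1: ✓ SUBPL  r3←0x27
2: · SUBEQ
3: ✓ CMP  NZCV=0011
4: · MOVEQ
5: · MOVMI

EXEC = [1]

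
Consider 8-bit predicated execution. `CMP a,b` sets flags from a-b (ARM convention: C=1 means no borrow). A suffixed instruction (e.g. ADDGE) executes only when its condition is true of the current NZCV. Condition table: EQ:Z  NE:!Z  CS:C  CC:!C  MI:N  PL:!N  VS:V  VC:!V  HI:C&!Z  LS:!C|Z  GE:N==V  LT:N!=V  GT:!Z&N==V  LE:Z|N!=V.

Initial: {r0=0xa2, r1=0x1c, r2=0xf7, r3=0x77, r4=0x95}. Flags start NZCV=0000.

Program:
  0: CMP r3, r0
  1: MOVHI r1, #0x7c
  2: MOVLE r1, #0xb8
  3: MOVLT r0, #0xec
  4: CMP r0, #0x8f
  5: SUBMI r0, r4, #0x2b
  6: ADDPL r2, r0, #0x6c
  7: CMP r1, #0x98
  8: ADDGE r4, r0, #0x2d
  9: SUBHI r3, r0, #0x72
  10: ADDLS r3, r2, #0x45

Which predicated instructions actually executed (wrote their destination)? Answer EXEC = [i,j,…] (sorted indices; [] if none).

0: ✓ CMP  NZCV=1001
1: · MOVHI
2: · MOVLE
3: · MOVLT
4: ✓ CMP  NZCV=0010
5: · SUBMI
6: ✓ ADDPL  r2←0x0e
7: ✓ CMP  NZCV=1001
8: ✓ ADDGE  r4←0xcf
9: · SUBHI
10: ✓ ADDLS  r3←0x53

EXEC = [6,8,10]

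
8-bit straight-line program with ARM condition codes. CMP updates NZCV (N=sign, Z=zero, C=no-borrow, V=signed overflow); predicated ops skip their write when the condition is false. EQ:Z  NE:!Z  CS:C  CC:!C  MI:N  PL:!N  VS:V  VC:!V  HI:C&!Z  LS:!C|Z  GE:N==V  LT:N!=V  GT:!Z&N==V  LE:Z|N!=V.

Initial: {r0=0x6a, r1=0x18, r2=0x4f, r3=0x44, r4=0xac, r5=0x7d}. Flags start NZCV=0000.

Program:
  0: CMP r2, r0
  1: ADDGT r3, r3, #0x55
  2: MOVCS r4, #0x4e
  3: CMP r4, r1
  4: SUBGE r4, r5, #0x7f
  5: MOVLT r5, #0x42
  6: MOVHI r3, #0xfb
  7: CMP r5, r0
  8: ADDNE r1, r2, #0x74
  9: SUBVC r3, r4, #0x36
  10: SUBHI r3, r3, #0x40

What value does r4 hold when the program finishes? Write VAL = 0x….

VAL = 0xac

0: ✓ CMP  NZCV=1000
1: · ADDGT
2: · MOVCS
3: ✓ CMP  NZCV=1010
4: · SUBGE
5: ✓ MOVLT  r5←0x42
6: ✓ MOVHI  r3←0xfb
7: ✓ CMP  NZCV=1000
8: ✓ ADDNE  r1←0xc3
9: ✓ SUBVC  r3←0x76
10: · SUBHI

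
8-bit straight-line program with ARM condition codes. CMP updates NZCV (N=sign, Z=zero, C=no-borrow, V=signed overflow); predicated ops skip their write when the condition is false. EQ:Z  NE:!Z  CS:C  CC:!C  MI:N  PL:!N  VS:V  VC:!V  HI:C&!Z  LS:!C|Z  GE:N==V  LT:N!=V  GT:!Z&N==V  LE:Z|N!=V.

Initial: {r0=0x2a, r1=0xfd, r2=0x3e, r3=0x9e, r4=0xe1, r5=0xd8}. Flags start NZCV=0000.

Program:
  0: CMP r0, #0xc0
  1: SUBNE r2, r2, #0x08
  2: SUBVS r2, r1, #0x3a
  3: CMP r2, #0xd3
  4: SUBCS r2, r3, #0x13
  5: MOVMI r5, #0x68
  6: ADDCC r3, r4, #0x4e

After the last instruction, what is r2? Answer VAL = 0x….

0: ✓ CMP  NZCV=0000
1: ✓ SUBNE  r2←0x36
2: · SUBVS
3: ✓ CMP  NZCV=0000
4: · SUBCS
5: · MOVMI
6: ✓ ADDCC  r3←0x2f

VAL = 0x36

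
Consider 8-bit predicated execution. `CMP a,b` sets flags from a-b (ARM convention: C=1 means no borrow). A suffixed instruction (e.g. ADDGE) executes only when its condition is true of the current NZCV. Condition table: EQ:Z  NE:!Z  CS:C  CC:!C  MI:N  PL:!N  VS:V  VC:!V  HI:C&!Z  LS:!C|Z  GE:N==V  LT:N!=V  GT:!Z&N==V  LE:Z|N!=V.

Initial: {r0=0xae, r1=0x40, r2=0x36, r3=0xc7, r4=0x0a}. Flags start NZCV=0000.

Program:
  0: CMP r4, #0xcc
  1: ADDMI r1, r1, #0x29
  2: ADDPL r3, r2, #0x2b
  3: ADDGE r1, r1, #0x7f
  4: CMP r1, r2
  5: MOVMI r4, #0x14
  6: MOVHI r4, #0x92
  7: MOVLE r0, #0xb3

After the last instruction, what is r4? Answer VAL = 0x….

[0] flags=0000 → (cmp)
[1] flags=0000 MI?F → skip
[2] flags=0000 PL?T → r3=0x61
[3] flags=0000 GE?T → r1=0xbf
[4] flags=1010 → (cmp)
[5] flags=1010 MI?T → r4=0x14
[6] flags=1010 HI?T → r4=0x92
[7] flags=1010 LE?T → r0=0xb3

VAL = 0x92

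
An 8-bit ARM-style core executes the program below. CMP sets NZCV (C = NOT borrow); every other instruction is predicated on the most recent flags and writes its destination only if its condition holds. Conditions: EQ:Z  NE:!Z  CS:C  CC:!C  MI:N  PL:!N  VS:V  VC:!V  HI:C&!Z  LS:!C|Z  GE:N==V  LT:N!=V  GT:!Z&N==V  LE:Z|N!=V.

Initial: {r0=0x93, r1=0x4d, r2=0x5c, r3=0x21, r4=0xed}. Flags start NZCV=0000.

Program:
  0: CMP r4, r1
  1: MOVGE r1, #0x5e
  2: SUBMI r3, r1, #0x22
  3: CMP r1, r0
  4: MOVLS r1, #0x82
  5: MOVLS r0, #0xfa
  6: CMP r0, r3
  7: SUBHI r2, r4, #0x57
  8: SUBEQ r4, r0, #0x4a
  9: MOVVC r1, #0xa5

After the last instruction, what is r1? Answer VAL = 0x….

0: ✓ CMP  NZCV=1010
1: · MOVGE
2: ✓ SUBMI  r3←0x2b
3: ✓ CMP  NZCV=1001
4: ✓ MOVLS  r1←0x82
5: ✓ MOVLS  r0←0xfa
6: ✓ CMP  NZCV=1010
7: ✓ SUBHI  r2←0x96
8: · SUBEQ
9: ✓ MOVVC  r1←0xa5

VAL = 0xa5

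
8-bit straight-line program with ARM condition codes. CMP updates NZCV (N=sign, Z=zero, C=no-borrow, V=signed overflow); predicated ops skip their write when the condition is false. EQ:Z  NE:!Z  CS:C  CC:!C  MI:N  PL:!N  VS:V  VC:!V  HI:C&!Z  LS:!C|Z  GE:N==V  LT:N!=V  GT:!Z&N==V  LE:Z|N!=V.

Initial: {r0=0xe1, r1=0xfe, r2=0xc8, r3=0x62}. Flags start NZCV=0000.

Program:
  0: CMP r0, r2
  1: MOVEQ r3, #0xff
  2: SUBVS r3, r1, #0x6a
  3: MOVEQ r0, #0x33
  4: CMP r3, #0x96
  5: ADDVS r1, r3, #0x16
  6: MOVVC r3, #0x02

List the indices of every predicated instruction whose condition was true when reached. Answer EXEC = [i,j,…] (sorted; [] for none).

EXEC = [5]

0: ✓ CMP  NZCV=0010
1: · MOVEQ
2: · SUBVS
3: · MOVEQ
4: ✓ CMP  NZCV=1001
5: ✓ ADDVS  r1←0x78
6: · MOVVC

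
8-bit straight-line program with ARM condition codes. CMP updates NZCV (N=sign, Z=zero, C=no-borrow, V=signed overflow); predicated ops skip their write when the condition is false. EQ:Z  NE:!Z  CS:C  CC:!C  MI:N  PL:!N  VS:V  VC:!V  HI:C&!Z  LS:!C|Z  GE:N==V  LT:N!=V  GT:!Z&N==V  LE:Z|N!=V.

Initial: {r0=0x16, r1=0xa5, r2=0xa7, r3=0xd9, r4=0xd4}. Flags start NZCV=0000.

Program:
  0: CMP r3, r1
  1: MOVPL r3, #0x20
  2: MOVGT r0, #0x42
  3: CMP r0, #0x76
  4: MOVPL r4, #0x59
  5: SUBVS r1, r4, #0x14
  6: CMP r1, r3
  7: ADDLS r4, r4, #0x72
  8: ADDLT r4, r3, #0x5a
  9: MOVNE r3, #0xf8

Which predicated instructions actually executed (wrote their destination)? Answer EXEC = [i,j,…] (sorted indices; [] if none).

0: ✓ CMP  NZCV=0010
1: ✓ MOVPL  r3←0x20
2: ✓ MOVGT  r0←0x42
3: ✓ CMP  NZCV=1000
4: · MOVPL
5: · SUBVS
6: ✓ CMP  NZCV=1010
7: · ADDLS
8: ✓ ADDLT  r4←0x7a
9: ✓ MOVNE  r3←0xf8

EXEC = [1,2,8,9]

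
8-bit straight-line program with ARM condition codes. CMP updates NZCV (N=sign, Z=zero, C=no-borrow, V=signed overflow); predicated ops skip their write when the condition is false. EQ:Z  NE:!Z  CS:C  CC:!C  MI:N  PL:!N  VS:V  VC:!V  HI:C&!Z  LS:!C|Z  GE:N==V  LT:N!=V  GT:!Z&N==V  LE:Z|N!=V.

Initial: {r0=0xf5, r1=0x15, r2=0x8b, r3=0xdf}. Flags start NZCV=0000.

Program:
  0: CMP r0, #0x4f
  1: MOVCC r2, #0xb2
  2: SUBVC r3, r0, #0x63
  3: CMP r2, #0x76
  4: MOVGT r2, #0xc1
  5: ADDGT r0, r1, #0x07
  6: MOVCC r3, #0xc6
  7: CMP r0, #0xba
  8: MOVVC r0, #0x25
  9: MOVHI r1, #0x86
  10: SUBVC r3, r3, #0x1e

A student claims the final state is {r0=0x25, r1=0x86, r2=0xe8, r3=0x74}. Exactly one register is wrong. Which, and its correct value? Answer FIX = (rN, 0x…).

[0] flags=1010 → (cmp)
[1] flags=1010 CC?F → skip
[2] flags=1010 VC?T → r3=0x92
[3] flags=0011 → (cmp)
[4] flags=0011 GT?F → skip
[5] flags=0011 GT?F → skip
[6] flags=0011 CC?F → skip
[7] flags=0010 → (cmp)
[8] flags=0010 VC?T → r0=0x25
[9] flags=0010 HI?T → r1=0x86
[10] flags=0010 VC?T → r3=0x74

FIX = (r2, 0x8b)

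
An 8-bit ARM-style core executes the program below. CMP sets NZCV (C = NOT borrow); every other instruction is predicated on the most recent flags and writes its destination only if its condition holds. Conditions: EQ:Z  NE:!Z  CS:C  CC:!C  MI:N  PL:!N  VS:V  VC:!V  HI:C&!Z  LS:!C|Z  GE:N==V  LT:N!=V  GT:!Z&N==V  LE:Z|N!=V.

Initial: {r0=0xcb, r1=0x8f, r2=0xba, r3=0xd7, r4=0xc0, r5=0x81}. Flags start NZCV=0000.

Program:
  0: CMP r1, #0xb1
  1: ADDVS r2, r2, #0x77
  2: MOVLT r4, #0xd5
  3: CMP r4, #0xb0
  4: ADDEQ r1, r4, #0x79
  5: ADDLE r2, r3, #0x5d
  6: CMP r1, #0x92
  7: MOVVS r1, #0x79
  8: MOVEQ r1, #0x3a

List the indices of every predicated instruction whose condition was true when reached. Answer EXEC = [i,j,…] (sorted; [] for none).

[0] flags=1000 → (cmp)
[1] flags=1000 VS?F → skip
[2] flags=1000 LT?T → r4=0xd5
[3] flags=0010 → (cmp)
[4] flags=0010 EQ?F → skip
[5] flags=0010 LE?F → skip
[6] flags=1000 → (cmp)
[7] flags=1000 VS?F → skip
[8] flags=1000 EQ?F → skip

EXEC = [2]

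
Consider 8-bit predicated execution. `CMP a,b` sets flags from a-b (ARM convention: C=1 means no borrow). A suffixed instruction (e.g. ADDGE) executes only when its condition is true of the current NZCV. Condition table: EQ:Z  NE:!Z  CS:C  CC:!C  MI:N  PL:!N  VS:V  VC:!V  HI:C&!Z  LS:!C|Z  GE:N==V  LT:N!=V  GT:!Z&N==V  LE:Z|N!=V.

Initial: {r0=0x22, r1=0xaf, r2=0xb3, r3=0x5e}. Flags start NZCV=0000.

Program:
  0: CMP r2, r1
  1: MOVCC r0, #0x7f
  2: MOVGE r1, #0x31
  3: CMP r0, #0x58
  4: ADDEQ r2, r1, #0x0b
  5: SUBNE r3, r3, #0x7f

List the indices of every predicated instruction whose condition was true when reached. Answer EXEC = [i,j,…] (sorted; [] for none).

EXEC = [2,5]

0: ✓ CMP  NZCV=0010
1: · MOVCC
2: ✓ MOVGE  r1←0x31
3: ✓ CMP  NZCV=1000
4: · ADDEQ
5: ✓ SUBNE  r3←0xdf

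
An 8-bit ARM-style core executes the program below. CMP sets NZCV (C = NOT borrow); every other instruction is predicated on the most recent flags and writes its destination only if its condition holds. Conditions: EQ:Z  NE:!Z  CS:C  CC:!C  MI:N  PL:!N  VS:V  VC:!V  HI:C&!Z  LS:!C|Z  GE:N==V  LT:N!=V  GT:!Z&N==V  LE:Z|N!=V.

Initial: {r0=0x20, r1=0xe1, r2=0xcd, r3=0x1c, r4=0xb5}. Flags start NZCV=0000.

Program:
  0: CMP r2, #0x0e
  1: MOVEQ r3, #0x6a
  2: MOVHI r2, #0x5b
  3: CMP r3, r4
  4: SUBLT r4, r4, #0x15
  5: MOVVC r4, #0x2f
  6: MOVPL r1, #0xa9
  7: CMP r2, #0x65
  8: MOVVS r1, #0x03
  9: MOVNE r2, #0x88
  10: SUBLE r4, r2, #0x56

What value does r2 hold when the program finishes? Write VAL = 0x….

0: ✓ CMP  NZCV=1010
1: · MOVEQ
2: ✓ MOVHI  r2←0x5b
3: ✓ CMP  NZCV=0000
4: · SUBLT
5: ✓ MOVVC  r4←0x2f
6: ✓ MOVPL  r1←0xa9
7: ✓ CMP  NZCV=1000
8: · MOVVS
9: ✓ MOVNE  r2←0x88
10: ✓ SUBLE  r4←0x32

VAL = 0x88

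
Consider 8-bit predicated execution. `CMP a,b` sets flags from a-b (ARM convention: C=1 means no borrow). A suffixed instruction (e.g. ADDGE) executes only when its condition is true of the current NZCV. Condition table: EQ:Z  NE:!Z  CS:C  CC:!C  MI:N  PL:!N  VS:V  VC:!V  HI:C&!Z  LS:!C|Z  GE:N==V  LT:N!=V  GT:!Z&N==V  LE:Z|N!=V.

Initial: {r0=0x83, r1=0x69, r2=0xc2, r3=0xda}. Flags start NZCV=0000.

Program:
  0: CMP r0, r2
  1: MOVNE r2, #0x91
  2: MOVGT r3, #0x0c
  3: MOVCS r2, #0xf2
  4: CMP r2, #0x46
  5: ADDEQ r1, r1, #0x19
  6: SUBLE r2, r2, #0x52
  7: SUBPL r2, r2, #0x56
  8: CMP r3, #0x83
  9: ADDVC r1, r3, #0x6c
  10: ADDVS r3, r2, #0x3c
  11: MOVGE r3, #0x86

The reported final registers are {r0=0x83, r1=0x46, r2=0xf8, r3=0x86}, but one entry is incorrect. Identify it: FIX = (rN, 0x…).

FIX = (r2, 0xe9)

0: ✓ CMP  NZCV=1000
1: ✓ MOVNE  r2←0x91
2: · MOVGT
3: · MOVCS
4: ✓ CMP  NZCV=0011
5: · ADDEQ
6: ✓ SUBLE  r2←0x3f
7: ✓ SUBPL  r2←0xe9
8: ✓ CMP  NZCV=0010
9: ✓ ADDVC  r1←0x46
10: · ADDVS
11: ✓ MOVGE  r3←0x86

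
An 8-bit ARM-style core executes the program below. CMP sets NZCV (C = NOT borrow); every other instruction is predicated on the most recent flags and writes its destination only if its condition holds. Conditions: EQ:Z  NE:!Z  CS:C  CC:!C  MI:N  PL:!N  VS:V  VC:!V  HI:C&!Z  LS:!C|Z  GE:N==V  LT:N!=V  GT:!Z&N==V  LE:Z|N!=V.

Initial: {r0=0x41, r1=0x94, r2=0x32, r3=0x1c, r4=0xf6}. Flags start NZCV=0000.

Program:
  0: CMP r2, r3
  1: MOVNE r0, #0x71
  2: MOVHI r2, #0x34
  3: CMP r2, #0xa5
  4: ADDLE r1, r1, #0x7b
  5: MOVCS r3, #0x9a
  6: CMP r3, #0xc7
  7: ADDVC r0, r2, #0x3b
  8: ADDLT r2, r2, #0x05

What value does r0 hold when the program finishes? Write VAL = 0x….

VAL = 0x6f

0: ✓ CMP  NZCV=0010
1: ✓ MOVNE  r0←0x71
2: ✓ MOVHI  r2←0x34
3: ✓ CMP  NZCV=1001
4: · ADDLE
5: · MOVCS
6: ✓ CMP  NZCV=0000
7: ✓ ADDVC  r0←0x6f
8: · ADDLT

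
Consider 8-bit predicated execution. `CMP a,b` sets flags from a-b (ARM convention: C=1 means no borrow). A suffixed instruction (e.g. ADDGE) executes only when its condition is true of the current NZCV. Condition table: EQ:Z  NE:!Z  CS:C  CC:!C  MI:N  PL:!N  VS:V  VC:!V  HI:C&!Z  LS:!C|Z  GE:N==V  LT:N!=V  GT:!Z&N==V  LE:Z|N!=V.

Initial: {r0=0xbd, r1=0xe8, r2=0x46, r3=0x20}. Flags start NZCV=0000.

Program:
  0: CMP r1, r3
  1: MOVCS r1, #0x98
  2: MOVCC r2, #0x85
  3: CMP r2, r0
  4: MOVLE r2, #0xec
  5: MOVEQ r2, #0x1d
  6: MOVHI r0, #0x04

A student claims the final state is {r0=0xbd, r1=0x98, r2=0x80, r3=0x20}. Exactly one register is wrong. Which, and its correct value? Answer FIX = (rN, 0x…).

[0] flags=1010 → (cmp)
[1] flags=1010 CS?T → r1=0x98
[2] flags=1010 CC?F → skip
[3] flags=1001 → (cmp)
[4] flags=1001 LE?F → skip
[5] flags=1001 EQ?F → skip
[6] flags=1001 HI?F → skip

FIX = (r2, 0x46)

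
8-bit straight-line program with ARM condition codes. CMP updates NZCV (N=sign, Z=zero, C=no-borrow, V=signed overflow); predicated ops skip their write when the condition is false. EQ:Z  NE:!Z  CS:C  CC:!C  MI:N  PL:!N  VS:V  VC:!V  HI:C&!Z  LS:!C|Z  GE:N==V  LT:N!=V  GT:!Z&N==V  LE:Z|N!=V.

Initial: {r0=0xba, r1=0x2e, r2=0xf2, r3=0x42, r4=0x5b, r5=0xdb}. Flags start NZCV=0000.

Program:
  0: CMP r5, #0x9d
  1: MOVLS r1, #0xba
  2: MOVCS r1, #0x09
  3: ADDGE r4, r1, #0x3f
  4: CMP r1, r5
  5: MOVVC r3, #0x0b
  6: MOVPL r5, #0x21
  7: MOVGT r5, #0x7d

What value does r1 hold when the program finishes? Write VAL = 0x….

VAL = 0x09

0: ✓ CMP  NZCV=0010
1: · MOVLS
2: ✓ MOVCS  r1←0x09
3: ✓ ADDGE  r4←0x48
4: ✓ CMP  NZCV=0000
5: ✓ MOVVC  r3←0x0b
6: ✓ MOVPL  r5←0x21
7: ✓ MOVGT  r5←0x7d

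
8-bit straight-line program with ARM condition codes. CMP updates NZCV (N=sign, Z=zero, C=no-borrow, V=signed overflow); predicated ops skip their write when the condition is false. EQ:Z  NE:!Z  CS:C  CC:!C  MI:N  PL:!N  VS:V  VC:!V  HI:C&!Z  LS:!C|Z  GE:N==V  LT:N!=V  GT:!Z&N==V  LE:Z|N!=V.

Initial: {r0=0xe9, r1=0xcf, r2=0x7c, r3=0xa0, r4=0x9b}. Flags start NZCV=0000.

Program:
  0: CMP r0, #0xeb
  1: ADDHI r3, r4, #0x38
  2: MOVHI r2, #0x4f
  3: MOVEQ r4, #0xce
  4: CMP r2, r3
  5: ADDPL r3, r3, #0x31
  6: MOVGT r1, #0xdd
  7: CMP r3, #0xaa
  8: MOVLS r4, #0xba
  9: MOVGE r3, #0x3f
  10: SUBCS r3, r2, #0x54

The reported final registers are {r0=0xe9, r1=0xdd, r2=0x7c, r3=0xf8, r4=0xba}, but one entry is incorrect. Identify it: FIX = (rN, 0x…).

[0] flags=1000 → (cmp)
[1] flags=1000 HI?F → skip
[2] flags=1000 HI?F → skip
[3] flags=1000 EQ?F → skip
[4] flags=1001 → (cmp)
[5] flags=1001 PL?F → skip
[6] flags=1001 GT?T → r1=0xdd
[7] flags=1000 → (cmp)
[8] flags=1000 LS?T → r4=0xba
[9] flags=1000 GE?F → skip
[10] flags=1000 CS?F → skip

FIX = (r3, 0xa0)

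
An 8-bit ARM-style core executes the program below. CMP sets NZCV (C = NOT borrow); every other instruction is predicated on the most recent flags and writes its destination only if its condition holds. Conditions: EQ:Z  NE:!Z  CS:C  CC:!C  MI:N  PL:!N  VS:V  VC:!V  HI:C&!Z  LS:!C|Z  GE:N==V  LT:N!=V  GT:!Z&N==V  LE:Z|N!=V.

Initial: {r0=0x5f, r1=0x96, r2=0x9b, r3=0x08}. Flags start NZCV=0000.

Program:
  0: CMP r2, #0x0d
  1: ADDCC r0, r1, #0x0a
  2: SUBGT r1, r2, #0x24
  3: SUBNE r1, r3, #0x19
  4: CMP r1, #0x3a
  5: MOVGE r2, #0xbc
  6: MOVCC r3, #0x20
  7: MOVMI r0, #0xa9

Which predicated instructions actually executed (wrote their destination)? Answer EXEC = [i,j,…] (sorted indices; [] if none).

EXEC = [3,7]

[0] flags=1010 → (cmp)
[1] flags=1010 CC?F → skip
[2] flags=1010 GT?F → skip
[3] flags=1010 NE?T → r1=0xef
[4] flags=1010 → (cmp)
[5] flags=1010 GE?F → skip
[6] flags=1010 CC?F → skip
[7] flags=1010 MI?T → r0=0xa9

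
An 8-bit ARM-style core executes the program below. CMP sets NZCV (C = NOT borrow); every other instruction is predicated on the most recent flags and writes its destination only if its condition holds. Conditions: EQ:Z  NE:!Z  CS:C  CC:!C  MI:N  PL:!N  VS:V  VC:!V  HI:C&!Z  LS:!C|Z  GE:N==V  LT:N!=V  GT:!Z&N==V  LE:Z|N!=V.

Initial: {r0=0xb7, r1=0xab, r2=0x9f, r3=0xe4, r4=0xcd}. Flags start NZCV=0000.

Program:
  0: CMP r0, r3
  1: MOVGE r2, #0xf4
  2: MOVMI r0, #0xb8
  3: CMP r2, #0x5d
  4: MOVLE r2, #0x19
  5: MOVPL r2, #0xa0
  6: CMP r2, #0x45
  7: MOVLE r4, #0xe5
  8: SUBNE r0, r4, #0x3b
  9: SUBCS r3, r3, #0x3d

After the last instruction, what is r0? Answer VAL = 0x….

0: ✓ CMP  NZCV=1000
1: · MOVGE
2: ✓ MOVMI  r0←0xb8
3: ✓ CMP  NZCV=0011
4: ✓ MOVLE  r2←0x19
5: ✓ MOVPL  r2←0xa0
6: ✓ CMP  NZCV=0011
7: ✓ MOVLE  r4←0xe5
8: ✓ SUBNE  r0←0xaa
9: ✓ SUBCS  r3←0xa7

VAL = 0xaa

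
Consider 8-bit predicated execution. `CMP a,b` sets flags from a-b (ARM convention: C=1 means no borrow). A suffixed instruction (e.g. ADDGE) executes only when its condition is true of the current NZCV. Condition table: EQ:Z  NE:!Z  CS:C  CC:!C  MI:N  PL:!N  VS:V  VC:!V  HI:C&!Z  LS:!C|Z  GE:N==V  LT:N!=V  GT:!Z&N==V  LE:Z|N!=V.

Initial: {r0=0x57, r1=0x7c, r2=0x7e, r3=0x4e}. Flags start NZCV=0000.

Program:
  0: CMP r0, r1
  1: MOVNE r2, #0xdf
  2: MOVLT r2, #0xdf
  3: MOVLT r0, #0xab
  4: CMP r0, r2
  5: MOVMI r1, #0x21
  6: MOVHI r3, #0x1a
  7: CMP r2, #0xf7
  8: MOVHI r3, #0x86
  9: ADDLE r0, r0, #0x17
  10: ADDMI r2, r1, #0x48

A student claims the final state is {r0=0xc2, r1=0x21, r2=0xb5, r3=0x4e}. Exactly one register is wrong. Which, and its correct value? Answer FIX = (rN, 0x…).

0: ✓ CMP  NZCV=1000
1: ✓ MOVNE  r2←0xdf
2: ✓ MOVLT  r2←0xdf
3: ✓ MOVLT  r0←0xab
4: ✓ CMP  NZCV=1000
5: ✓ MOVMI  r1←0x21
6: · MOVHI
7: ✓ CMP  NZCV=1000
8: · MOVHI
9: ✓ ADDLE  r0←0xc2
10: ✓ ADDMI  r2←0x69

FIX = (r2, 0x69)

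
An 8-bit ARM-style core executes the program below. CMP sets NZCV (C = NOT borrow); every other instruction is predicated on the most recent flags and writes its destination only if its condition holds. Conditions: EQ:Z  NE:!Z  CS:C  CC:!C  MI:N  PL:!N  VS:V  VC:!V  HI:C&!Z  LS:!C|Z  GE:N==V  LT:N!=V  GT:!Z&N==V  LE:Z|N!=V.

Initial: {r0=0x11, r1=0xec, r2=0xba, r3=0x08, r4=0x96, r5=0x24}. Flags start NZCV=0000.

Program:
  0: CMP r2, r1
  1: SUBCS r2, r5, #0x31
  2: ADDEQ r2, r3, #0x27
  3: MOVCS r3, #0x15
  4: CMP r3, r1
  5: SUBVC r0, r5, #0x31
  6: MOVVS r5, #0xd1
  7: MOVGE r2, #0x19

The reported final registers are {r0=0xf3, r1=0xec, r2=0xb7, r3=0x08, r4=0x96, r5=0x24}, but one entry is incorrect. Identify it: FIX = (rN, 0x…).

FIX = (r2, 0x19)

0: ✓ CMP  NZCV=1000
1: · SUBCS
2: · ADDEQ
3: · MOVCS
4: ✓ CMP  NZCV=0000
5: ✓ SUBVC  r0←0xf3
6: · MOVVS
7: ✓ MOVGE  r2←0x19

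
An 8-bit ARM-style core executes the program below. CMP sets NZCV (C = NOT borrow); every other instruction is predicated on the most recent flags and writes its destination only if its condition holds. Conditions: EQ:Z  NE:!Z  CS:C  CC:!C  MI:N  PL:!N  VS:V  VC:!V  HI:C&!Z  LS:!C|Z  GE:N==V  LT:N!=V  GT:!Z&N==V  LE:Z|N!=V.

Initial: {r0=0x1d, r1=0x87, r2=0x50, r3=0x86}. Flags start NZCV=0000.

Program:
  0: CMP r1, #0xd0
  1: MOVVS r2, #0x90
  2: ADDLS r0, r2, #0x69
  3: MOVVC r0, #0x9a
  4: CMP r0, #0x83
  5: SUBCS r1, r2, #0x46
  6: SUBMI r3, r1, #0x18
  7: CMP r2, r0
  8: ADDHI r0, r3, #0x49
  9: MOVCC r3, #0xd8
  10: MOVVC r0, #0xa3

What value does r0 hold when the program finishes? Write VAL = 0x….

0: ✓ CMP  NZCV=1000
1: · MOVVS
2: ✓ ADDLS  r0←0xb9
3: ✓ MOVVC  r0←0x9a
4: ✓ CMP  NZCV=0010
5: ✓ SUBCS  r1←0x0a
6: · SUBMI
7: ✓ CMP  NZCV=1001
8: · ADDHI
9: ✓ MOVCC  r3←0xd8
10: · MOVVC

VAL = 0x9a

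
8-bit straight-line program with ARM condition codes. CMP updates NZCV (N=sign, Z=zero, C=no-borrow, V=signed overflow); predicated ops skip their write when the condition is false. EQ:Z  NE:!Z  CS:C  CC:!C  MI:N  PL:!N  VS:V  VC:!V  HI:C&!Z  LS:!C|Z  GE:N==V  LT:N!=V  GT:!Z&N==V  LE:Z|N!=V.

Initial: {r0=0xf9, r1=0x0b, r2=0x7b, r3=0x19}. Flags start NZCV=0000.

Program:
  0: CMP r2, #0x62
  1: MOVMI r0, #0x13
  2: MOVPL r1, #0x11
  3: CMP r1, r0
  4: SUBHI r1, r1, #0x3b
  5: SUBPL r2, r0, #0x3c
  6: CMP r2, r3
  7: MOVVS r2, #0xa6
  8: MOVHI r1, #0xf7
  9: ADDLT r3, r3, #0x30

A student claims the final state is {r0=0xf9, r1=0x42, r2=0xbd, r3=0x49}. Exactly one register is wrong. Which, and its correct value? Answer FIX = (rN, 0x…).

0: ✓ CMP  NZCV=0010
1: · MOVMI
2: ✓ MOVPL  r1←0x11
3: ✓ CMP  NZCV=0000
4: · SUBHI
5: ✓ SUBPL  r2←0xbd
6: ✓ CMP  NZCV=1010
7: · MOVVS
8: ✓ MOVHI  r1←0xf7
9: ✓ ADDLT  r3←0x49

FIX = (r1, 0xf7)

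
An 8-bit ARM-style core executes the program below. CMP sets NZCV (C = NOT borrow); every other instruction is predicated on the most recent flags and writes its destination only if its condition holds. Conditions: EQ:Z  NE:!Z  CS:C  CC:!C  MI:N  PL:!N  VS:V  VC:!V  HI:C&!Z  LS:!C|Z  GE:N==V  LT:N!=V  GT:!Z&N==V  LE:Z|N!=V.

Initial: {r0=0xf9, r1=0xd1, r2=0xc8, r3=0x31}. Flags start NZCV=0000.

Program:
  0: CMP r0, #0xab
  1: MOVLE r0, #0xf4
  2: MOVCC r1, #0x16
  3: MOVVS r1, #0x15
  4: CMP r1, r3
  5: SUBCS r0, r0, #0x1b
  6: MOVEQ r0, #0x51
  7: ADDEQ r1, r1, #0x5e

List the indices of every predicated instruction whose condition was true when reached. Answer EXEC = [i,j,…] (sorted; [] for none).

EXEC = [5]

0: ✓ CMP  NZCV=0010
1: · MOVLE
2: · MOVCC
3: · MOVVS
4: ✓ CMP  NZCV=1010
5: ✓ SUBCS  r0←0xde
6: · MOVEQ
7: · ADDEQ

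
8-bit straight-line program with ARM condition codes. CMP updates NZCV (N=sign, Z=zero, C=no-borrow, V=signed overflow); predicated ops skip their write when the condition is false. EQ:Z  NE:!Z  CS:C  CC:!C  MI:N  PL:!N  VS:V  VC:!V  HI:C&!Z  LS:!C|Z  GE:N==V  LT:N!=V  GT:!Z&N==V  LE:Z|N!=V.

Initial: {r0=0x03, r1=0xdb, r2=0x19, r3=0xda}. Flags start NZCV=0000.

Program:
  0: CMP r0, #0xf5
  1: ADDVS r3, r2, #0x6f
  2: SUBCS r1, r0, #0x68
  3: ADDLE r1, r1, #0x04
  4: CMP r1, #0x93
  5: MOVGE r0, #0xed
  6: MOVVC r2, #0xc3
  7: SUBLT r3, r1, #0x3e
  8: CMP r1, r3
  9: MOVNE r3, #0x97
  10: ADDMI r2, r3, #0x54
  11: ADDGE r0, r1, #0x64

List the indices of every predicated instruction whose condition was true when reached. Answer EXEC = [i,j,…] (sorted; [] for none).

[0] flags=0000 → (cmp)
[1] flags=0000 VS?F → skip
[2] flags=0000 CS?F → skip
[3] flags=0000 LE?F → skip
[4] flags=0010 → (cmp)
[5] flags=0010 GE?T → r0=0xed
[6] flags=0010 VC?T → r2=0xc3
[7] flags=0010 LT?F → skip
[8] flags=0010 → (cmp)
[9] flags=0010 NE?T → r3=0x97
[10] flags=0010 MI?F → skip
[11] flags=0010 GE?T → r0=0x3f

EXEC = [5,6,9,11]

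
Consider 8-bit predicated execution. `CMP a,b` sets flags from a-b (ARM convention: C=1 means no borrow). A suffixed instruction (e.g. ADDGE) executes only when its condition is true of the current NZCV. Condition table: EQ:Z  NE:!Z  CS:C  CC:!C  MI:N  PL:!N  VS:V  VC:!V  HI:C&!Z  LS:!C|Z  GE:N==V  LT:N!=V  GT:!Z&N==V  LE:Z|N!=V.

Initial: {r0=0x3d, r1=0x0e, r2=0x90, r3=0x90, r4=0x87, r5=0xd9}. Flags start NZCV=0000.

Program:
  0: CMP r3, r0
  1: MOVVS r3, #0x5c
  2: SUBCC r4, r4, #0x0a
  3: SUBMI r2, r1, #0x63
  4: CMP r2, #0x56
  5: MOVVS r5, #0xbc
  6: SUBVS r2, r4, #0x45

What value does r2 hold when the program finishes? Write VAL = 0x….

VAL = 0x42

0: ✓ CMP  NZCV=0011
1: ✓ MOVVS  r3←0x5c
2: · SUBCC
3: · SUBMI
4: ✓ CMP  NZCV=0011
5: ✓ MOVVS  r5←0xbc
6: ✓ SUBVS  r2←0x42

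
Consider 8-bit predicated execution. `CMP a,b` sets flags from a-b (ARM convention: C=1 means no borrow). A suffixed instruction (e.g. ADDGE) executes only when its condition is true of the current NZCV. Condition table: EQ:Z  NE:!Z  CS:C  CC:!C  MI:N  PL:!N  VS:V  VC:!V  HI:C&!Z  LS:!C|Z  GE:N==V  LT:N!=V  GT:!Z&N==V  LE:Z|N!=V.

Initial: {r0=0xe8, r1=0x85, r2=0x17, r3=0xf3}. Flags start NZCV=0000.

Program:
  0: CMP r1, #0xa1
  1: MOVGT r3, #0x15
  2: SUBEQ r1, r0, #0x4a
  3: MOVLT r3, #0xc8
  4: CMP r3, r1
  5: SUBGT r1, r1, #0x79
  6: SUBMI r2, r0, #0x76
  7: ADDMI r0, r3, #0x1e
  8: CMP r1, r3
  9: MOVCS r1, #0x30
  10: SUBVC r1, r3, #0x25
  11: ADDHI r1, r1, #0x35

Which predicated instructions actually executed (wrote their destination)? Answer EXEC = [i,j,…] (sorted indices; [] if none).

[0] flags=1000 → (cmp)
[1] flags=1000 GT?F → skip
[2] flags=1000 EQ?F → skip
[3] flags=1000 LT?T → r3=0xc8
[4] flags=0010 → (cmp)
[5] flags=0010 GT?T → r1=0x0c
[6] flags=0010 MI?F → skip
[7] flags=0010 MI?F → skip
[8] flags=0000 → (cmp)
[9] flags=0000 CS?F → skip
[10] flags=0000 VC?T → r1=0xa3
[11] flags=0000 HI?F → skip

EXEC = [3,5,10]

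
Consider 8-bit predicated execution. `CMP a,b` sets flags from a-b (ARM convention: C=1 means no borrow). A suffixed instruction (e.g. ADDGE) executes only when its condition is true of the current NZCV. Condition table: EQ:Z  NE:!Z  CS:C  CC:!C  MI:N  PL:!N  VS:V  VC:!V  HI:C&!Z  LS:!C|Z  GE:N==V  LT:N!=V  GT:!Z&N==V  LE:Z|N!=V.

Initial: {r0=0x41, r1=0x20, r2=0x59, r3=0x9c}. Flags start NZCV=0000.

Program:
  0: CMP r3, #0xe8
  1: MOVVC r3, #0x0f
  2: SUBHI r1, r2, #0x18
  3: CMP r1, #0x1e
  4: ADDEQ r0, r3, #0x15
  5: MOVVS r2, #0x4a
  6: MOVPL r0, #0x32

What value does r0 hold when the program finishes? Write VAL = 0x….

[0] flags=1000 → (cmp)
[1] flags=1000 VC?T → r3=0x0f
[2] flags=1000 HI?F → skip
[3] flags=0010 → (cmp)
[4] flags=0010 EQ?F → skip
[5] flags=0010 VS?F → skip
[6] flags=0010 PL?T → r0=0x32

VAL = 0x32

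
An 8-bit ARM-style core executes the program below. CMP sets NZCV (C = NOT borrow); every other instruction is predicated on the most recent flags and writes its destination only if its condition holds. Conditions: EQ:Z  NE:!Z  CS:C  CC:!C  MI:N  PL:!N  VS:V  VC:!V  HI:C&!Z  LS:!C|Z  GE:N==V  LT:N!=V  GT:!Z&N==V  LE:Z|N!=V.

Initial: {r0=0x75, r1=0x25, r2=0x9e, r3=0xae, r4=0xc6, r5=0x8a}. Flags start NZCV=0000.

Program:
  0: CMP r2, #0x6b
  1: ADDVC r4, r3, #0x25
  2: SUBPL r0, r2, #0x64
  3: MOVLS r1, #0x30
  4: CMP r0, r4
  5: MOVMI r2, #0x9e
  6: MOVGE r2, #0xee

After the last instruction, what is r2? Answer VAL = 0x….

0: ✓ CMP  NZCV=0011
1: · ADDVC
2: ✓ SUBPL  r0←0x3a
3: · MOVLS
4: ✓ CMP  NZCV=0000
5: · MOVMI
6: ✓ MOVGE  r2←0xee

VAL = 0xee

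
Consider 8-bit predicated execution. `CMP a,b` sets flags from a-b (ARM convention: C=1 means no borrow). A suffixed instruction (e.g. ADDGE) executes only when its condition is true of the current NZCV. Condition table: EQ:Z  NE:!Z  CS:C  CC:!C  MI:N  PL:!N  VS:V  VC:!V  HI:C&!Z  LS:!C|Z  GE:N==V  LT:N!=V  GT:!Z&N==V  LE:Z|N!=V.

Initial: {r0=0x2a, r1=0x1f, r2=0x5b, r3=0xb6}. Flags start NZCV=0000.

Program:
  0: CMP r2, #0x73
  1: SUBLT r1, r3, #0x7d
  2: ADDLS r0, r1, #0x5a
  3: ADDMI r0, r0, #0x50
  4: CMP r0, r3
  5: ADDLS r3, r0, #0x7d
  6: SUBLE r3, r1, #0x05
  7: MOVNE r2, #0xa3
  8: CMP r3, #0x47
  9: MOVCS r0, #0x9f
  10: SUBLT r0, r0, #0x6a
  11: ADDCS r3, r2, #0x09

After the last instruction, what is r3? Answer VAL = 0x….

VAL = 0xac

0: ✓ CMP  NZCV=1000
1: ✓ SUBLT  r1←0x39
2: ✓ ADDLS  r0←0x93
3: ✓ ADDMI  r0←0xe3
4: ✓ CMP  NZCV=0010
5: · ADDLS
6: · SUBLE
7: ✓ MOVNE  r2←0xa3
8: ✓ CMP  NZCV=0011
9: ✓ MOVCS  r0←0x9f
10: ✓ SUBLT  r0←0x35
11: ✓ ADDCS  r3←0xac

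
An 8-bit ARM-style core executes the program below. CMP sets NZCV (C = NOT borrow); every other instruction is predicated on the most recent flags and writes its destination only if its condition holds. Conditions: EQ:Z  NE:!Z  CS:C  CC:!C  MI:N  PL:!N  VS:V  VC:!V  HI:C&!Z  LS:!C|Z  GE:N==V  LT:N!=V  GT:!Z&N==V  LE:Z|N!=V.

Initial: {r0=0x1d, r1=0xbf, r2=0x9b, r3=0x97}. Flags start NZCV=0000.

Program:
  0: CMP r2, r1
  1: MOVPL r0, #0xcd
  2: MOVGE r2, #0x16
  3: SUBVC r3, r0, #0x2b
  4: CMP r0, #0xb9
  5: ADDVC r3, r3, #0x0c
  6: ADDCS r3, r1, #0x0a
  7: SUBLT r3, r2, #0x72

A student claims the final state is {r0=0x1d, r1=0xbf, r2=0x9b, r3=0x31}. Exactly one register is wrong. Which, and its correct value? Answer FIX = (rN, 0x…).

FIX = (r3, 0xfe)

[0] flags=1000 → (cmp)
[1] flags=1000 PL?F → skip
[2] flags=1000 GE?F → skip
[3] flags=1000 VC?T → r3=0xf2
[4] flags=0000 → (cmp)
[5] flags=0000 VC?T → r3=0xfe
[6] flags=0000 CS?F → skip
[7] flags=0000 LT?F → skip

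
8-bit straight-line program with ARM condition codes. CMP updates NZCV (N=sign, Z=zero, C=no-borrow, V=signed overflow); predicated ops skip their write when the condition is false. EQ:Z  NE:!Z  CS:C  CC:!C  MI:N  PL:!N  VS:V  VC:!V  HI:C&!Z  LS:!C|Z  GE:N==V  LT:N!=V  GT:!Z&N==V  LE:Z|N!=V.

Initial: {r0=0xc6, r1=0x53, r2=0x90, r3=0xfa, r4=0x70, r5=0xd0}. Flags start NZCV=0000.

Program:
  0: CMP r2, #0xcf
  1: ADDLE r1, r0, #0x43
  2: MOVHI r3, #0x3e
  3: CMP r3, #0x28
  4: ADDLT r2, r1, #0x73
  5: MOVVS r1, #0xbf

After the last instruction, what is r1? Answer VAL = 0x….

VAL = 0x09

0: ✓ CMP  NZCV=1000
1: ✓ ADDLE  r1←0x09
2: · MOVHI
3: ✓ CMP  NZCV=1010
4: ✓ ADDLT  r2←0x7c
5: · MOVVS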